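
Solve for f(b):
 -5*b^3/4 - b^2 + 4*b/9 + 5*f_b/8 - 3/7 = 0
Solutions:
 f(b) = C1 + b^4/2 + 8*b^3/15 - 16*b^2/45 + 24*b/35


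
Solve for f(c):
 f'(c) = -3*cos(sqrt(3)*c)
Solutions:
 f(c) = C1 - sqrt(3)*sin(sqrt(3)*c)


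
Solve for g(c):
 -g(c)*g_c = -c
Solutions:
 g(c) = -sqrt(C1 + c^2)
 g(c) = sqrt(C1 + c^2)


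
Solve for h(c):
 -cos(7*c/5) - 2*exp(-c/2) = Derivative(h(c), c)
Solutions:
 h(c) = C1 - 5*sin(7*c/5)/7 + 4*exp(-c/2)


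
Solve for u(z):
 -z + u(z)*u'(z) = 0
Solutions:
 u(z) = -sqrt(C1 + z^2)
 u(z) = sqrt(C1 + z^2)


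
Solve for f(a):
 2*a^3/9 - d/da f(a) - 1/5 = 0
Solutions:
 f(a) = C1 + a^4/18 - a/5


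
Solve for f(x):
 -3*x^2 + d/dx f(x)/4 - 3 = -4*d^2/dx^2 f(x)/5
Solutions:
 f(x) = C1 + C2*exp(-5*x/16) + 4*x^3 - 192*x^2/5 + 6444*x/25


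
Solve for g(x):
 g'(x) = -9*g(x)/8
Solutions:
 g(x) = C1*exp(-9*x/8)


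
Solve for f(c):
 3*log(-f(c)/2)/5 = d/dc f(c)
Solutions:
 -5*Integral(1/(log(-_y) - log(2)), (_y, f(c)))/3 = C1 - c


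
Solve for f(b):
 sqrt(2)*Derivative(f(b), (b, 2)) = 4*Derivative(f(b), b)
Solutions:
 f(b) = C1 + C2*exp(2*sqrt(2)*b)


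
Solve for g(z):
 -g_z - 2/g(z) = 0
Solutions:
 g(z) = -sqrt(C1 - 4*z)
 g(z) = sqrt(C1 - 4*z)


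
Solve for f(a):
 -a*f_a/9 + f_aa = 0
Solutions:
 f(a) = C1 + C2*erfi(sqrt(2)*a/6)


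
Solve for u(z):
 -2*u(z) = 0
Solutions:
 u(z) = 0


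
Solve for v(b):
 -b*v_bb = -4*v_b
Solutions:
 v(b) = C1 + C2*b^5


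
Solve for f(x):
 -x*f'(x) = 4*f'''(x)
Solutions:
 f(x) = C1 + Integral(C2*airyai(-2^(1/3)*x/2) + C3*airybi(-2^(1/3)*x/2), x)


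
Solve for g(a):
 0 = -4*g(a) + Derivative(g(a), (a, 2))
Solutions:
 g(a) = C1*exp(-2*a) + C2*exp(2*a)


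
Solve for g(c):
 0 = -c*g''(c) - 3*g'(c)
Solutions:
 g(c) = C1 + C2/c^2


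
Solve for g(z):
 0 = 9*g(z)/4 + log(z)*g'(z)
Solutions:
 g(z) = C1*exp(-9*li(z)/4)


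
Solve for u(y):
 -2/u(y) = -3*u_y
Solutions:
 u(y) = -sqrt(C1 + 12*y)/3
 u(y) = sqrt(C1 + 12*y)/3


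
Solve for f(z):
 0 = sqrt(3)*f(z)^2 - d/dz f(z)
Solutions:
 f(z) = -1/(C1 + sqrt(3)*z)


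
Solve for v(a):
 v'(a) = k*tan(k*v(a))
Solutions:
 v(a) = Piecewise((-asin(exp(C1*k + a*k^2))/k + pi/k, Ne(k, 0)), (nan, True))
 v(a) = Piecewise((asin(exp(C1*k + a*k^2))/k, Ne(k, 0)), (nan, True))


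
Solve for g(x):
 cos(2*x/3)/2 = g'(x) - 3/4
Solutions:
 g(x) = C1 + 3*x/4 + 3*sin(2*x/3)/4


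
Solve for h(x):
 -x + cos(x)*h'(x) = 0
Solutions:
 h(x) = C1 + Integral(x/cos(x), x)


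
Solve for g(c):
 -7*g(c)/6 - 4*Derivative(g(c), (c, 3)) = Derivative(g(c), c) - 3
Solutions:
 g(c) = C1*exp(6^(1/3)*c*(-2*3^(1/3)/(21 + sqrt(453))^(1/3) + 2^(1/3)*(21 + sqrt(453))^(1/3))/24)*sin(2^(1/3)*3^(1/6)*c*(6/(21 + sqrt(453))^(1/3) + 2^(1/3)*3^(2/3)*(21 + sqrt(453))^(1/3))/24) + C2*exp(6^(1/3)*c*(-2*3^(1/3)/(21 + sqrt(453))^(1/3) + 2^(1/3)*(21 + sqrt(453))^(1/3))/24)*cos(2^(1/3)*3^(1/6)*c*(6/(21 + sqrt(453))^(1/3) + 2^(1/3)*3^(2/3)*(21 + sqrt(453))^(1/3))/24) + C3*exp(-6^(1/3)*c*(-2*3^(1/3)/(21 + sqrt(453))^(1/3) + 2^(1/3)*(21 + sqrt(453))^(1/3))/12) + 18/7


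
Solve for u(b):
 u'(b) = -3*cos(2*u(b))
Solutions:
 u(b) = -asin((C1 + exp(12*b))/(C1 - exp(12*b)))/2 + pi/2
 u(b) = asin((C1 + exp(12*b))/(C1 - exp(12*b)))/2


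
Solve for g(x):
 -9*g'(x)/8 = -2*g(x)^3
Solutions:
 g(x) = -3*sqrt(2)*sqrt(-1/(C1 + 16*x))/2
 g(x) = 3*sqrt(2)*sqrt(-1/(C1 + 16*x))/2


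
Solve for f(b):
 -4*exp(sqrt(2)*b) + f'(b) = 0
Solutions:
 f(b) = C1 + 2*sqrt(2)*exp(sqrt(2)*b)


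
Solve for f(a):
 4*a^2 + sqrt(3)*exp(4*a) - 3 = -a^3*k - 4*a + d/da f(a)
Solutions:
 f(a) = C1 + a^4*k/4 + 4*a^3/3 + 2*a^2 - 3*a + sqrt(3)*exp(4*a)/4


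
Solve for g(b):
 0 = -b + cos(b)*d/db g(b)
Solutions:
 g(b) = C1 + Integral(b/cos(b), b)


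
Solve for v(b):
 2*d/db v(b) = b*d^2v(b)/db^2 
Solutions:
 v(b) = C1 + C2*b^3


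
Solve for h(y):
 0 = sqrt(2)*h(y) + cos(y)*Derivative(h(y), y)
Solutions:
 h(y) = C1*(sin(y) - 1)^(sqrt(2)/2)/(sin(y) + 1)^(sqrt(2)/2)


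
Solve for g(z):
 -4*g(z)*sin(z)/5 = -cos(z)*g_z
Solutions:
 g(z) = C1/cos(z)^(4/5)


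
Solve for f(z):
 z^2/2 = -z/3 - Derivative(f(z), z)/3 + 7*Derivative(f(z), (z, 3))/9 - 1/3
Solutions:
 f(z) = C1 + C2*exp(-sqrt(21)*z/7) + C3*exp(sqrt(21)*z/7) - z^3/2 - z^2/2 - 8*z


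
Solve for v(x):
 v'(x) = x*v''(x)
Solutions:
 v(x) = C1 + C2*x^2


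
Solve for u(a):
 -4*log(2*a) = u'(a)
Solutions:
 u(a) = C1 - 4*a*log(a) - a*log(16) + 4*a


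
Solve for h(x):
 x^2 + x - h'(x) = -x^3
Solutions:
 h(x) = C1 + x^4/4 + x^3/3 + x^2/2


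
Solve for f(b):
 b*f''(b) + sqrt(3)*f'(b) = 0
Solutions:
 f(b) = C1 + C2*b^(1 - sqrt(3))


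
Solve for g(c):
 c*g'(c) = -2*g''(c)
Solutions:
 g(c) = C1 + C2*erf(c/2)


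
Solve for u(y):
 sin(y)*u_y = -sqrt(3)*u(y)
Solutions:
 u(y) = C1*(cos(y) + 1)^(sqrt(3)/2)/(cos(y) - 1)^(sqrt(3)/2)


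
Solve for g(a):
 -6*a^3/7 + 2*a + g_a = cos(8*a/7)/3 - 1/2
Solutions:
 g(a) = C1 + 3*a^4/14 - a^2 - a/2 + 7*sin(8*a/7)/24


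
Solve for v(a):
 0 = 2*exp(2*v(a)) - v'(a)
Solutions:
 v(a) = log(-sqrt(-1/(C1 + 2*a))) - log(2)/2
 v(a) = log(-1/(C1 + 2*a))/2 - log(2)/2


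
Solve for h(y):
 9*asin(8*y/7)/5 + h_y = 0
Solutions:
 h(y) = C1 - 9*y*asin(8*y/7)/5 - 9*sqrt(49 - 64*y^2)/40


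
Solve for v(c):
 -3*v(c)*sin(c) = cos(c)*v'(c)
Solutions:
 v(c) = C1*cos(c)^3


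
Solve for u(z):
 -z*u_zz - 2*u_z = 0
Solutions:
 u(z) = C1 + C2/z


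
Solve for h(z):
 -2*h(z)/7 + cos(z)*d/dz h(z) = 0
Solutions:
 h(z) = C1*(sin(z) + 1)^(1/7)/(sin(z) - 1)^(1/7)


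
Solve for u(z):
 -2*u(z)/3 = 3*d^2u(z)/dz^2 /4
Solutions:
 u(z) = C1*sin(2*sqrt(2)*z/3) + C2*cos(2*sqrt(2)*z/3)


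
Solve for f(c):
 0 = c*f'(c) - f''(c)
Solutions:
 f(c) = C1 + C2*erfi(sqrt(2)*c/2)


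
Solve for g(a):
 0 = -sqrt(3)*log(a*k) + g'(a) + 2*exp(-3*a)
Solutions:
 g(a) = C1 + sqrt(3)*a*log(a*k) - sqrt(3)*a + 2*exp(-3*a)/3


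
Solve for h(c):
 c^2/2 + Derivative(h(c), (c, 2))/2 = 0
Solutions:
 h(c) = C1 + C2*c - c^4/12


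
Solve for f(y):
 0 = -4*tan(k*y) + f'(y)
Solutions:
 f(y) = C1 + 4*Piecewise((-log(cos(k*y))/k, Ne(k, 0)), (0, True))


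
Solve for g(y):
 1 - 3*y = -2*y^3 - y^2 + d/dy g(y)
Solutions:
 g(y) = C1 + y^4/2 + y^3/3 - 3*y^2/2 + y


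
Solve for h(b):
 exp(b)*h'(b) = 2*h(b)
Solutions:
 h(b) = C1*exp(-2*exp(-b))


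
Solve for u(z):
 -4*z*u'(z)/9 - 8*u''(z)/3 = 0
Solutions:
 u(z) = C1 + C2*erf(sqrt(3)*z/6)


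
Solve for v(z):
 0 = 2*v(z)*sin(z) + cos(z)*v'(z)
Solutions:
 v(z) = C1*cos(z)^2


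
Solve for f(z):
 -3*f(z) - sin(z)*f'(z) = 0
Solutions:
 f(z) = C1*(cos(z) + 1)^(3/2)/(cos(z) - 1)^(3/2)


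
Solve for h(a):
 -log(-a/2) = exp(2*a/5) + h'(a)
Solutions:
 h(a) = C1 - a*log(-a) + a*(log(2) + 1) - 5*exp(2*a/5)/2


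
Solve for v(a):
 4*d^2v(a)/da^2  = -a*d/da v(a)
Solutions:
 v(a) = C1 + C2*erf(sqrt(2)*a/4)


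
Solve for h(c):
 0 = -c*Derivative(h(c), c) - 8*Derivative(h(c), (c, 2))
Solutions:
 h(c) = C1 + C2*erf(c/4)


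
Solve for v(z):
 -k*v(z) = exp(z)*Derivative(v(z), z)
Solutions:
 v(z) = C1*exp(k*exp(-z))


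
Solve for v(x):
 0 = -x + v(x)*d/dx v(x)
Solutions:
 v(x) = -sqrt(C1 + x^2)
 v(x) = sqrt(C1 + x^2)


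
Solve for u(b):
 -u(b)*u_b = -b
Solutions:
 u(b) = -sqrt(C1 + b^2)
 u(b) = sqrt(C1 + b^2)


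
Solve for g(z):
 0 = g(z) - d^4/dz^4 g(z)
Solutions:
 g(z) = C1*exp(-z) + C2*exp(z) + C3*sin(z) + C4*cos(z)


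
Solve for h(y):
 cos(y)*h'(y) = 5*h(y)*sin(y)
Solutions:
 h(y) = C1/cos(y)^5


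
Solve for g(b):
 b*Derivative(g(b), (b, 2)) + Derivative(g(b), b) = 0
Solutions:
 g(b) = C1 + C2*log(b)


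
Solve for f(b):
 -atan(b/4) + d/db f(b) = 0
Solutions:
 f(b) = C1 + b*atan(b/4) - 2*log(b^2 + 16)


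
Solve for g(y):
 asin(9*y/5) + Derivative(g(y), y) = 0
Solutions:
 g(y) = C1 - y*asin(9*y/5) - sqrt(25 - 81*y^2)/9


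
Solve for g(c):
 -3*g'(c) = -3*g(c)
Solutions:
 g(c) = C1*exp(c)


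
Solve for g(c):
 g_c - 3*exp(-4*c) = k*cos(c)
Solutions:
 g(c) = C1 + k*sin(c) - 3*exp(-4*c)/4


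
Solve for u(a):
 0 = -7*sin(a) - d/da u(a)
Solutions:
 u(a) = C1 + 7*cos(a)


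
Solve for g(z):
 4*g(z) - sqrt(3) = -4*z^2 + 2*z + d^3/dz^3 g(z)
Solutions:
 g(z) = C3*exp(2^(2/3)*z) - z^2 + z/2 + (C1*sin(2^(2/3)*sqrt(3)*z/2) + C2*cos(2^(2/3)*sqrt(3)*z/2))*exp(-2^(2/3)*z/2) + sqrt(3)/4


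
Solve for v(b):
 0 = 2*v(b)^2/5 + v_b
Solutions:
 v(b) = 5/(C1 + 2*b)


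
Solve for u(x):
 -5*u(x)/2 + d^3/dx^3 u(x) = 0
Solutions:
 u(x) = C3*exp(2^(2/3)*5^(1/3)*x/2) + (C1*sin(2^(2/3)*sqrt(3)*5^(1/3)*x/4) + C2*cos(2^(2/3)*sqrt(3)*5^(1/3)*x/4))*exp(-2^(2/3)*5^(1/3)*x/4)


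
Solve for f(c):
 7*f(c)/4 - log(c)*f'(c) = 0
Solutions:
 f(c) = C1*exp(7*li(c)/4)


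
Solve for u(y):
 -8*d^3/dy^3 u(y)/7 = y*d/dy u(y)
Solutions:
 u(y) = C1 + Integral(C2*airyai(-7^(1/3)*y/2) + C3*airybi(-7^(1/3)*y/2), y)


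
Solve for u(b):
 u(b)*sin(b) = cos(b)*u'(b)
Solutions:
 u(b) = C1/cos(b)


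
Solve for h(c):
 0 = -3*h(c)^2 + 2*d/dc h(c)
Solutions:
 h(c) = -2/(C1 + 3*c)


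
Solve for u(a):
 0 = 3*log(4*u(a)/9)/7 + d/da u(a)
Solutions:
 7*Integral(1/(log(_y) - 2*log(3) + 2*log(2)), (_y, u(a)))/3 = C1 - a


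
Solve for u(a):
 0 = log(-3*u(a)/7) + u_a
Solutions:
 Integral(1/(log(-_y) - log(7) + log(3)), (_y, u(a))) = C1 - a


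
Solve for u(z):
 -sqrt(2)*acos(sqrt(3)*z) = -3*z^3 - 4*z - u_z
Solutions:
 u(z) = C1 - 3*z^4/4 - 2*z^2 + sqrt(2)*(z*acos(sqrt(3)*z) - sqrt(3)*sqrt(1 - 3*z^2)/3)


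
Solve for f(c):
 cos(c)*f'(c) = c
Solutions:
 f(c) = C1 + Integral(c/cos(c), c)


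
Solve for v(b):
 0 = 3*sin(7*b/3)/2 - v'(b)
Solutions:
 v(b) = C1 - 9*cos(7*b/3)/14


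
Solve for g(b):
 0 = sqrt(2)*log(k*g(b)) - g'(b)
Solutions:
 li(k*g(b))/k = C1 + sqrt(2)*b


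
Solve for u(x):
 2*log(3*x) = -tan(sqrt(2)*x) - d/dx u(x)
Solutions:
 u(x) = C1 - 2*x*log(x) - 2*x*log(3) + 2*x + sqrt(2)*log(cos(sqrt(2)*x))/2


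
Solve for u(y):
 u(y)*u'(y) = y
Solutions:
 u(y) = -sqrt(C1 + y^2)
 u(y) = sqrt(C1 + y^2)


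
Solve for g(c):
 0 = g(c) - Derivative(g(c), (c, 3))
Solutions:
 g(c) = C3*exp(c) + (C1*sin(sqrt(3)*c/2) + C2*cos(sqrt(3)*c/2))*exp(-c/2)


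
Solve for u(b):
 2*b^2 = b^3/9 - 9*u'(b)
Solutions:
 u(b) = C1 + b^4/324 - 2*b^3/27


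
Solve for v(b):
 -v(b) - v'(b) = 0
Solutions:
 v(b) = C1*exp(-b)


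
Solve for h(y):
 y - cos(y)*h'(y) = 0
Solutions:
 h(y) = C1 + Integral(y/cos(y), y)


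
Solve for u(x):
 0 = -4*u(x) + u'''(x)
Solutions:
 u(x) = C3*exp(2^(2/3)*x) + (C1*sin(2^(2/3)*sqrt(3)*x/2) + C2*cos(2^(2/3)*sqrt(3)*x/2))*exp(-2^(2/3)*x/2)


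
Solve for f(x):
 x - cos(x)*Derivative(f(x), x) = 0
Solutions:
 f(x) = C1 + Integral(x/cos(x), x)


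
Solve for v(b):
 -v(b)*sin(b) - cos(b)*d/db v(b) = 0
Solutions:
 v(b) = C1*cos(b)


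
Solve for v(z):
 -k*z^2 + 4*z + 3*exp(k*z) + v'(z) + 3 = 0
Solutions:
 v(z) = C1 + k*z^3/3 - 2*z^2 - 3*z - 3*exp(k*z)/k


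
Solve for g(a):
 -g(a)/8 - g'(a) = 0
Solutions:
 g(a) = C1*exp(-a/8)


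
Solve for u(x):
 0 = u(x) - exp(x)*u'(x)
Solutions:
 u(x) = C1*exp(-exp(-x))


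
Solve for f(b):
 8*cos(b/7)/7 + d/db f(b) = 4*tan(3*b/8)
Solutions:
 f(b) = C1 - 32*log(cos(3*b/8))/3 - 8*sin(b/7)


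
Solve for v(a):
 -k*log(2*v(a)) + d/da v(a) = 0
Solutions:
 Integral(1/(log(_y) + log(2)), (_y, v(a))) = C1 + a*k


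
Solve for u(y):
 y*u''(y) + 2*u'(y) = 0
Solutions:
 u(y) = C1 + C2/y


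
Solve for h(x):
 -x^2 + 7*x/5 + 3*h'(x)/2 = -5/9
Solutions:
 h(x) = C1 + 2*x^3/9 - 7*x^2/15 - 10*x/27


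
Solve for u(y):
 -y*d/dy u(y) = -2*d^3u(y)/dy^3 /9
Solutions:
 u(y) = C1 + Integral(C2*airyai(6^(2/3)*y/2) + C3*airybi(6^(2/3)*y/2), y)


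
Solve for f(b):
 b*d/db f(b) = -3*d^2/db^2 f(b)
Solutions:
 f(b) = C1 + C2*erf(sqrt(6)*b/6)


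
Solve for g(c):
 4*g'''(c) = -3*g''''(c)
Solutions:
 g(c) = C1 + C2*c + C3*c^2 + C4*exp(-4*c/3)


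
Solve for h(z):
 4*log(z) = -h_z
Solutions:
 h(z) = C1 - 4*z*log(z) + 4*z


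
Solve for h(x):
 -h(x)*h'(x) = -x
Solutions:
 h(x) = -sqrt(C1 + x^2)
 h(x) = sqrt(C1 + x^2)


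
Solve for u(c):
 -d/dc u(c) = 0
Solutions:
 u(c) = C1


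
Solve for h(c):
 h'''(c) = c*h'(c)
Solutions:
 h(c) = C1 + Integral(C2*airyai(c) + C3*airybi(c), c)


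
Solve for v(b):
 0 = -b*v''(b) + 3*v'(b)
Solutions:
 v(b) = C1 + C2*b^4


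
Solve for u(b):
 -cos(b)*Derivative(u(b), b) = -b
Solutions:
 u(b) = C1 + Integral(b/cos(b), b)


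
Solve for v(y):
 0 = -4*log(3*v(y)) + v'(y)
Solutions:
 -Integral(1/(log(_y) + log(3)), (_y, v(y)))/4 = C1 - y


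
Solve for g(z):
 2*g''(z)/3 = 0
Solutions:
 g(z) = C1 + C2*z


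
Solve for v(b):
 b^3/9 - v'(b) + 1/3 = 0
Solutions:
 v(b) = C1 + b^4/36 + b/3


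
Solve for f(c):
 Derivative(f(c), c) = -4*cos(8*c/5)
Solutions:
 f(c) = C1 - 5*sin(8*c/5)/2


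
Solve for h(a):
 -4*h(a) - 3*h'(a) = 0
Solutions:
 h(a) = C1*exp(-4*a/3)


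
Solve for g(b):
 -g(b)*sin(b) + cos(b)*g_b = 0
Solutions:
 g(b) = C1/cos(b)


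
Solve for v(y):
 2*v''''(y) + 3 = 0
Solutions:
 v(y) = C1 + C2*y + C3*y^2 + C4*y^3 - y^4/16


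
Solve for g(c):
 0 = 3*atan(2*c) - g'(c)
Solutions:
 g(c) = C1 + 3*c*atan(2*c) - 3*log(4*c^2 + 1)/4


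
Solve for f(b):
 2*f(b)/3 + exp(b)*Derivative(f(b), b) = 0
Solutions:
 f(b) = C1*exp(2*exp(-b)/3)


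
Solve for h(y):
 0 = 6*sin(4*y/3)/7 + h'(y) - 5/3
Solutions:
 h(y) = C1 + 5*y/3 + 9*cos(4*y/3)/14


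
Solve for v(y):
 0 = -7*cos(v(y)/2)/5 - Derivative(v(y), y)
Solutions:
 7*y/5 - log(sin(v(y)/2) - 1) + log(sin(v(y)/2) + 1) = C1


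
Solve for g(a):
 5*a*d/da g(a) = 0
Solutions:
 g(a) = C1


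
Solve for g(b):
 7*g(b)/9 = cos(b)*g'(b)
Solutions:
 g(b) = C1*(sin(b) + 1)^(7/18)/(sin(b) - 1)^(7/18)


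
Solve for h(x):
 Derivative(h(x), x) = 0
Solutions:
 h(x) = C1


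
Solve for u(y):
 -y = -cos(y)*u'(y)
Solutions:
 u(y) = C1 + Integral(y/cos(y), y)


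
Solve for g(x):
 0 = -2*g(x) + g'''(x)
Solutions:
 g(x) = C3*exp(2^(1/3)*x) + (C1*sin(2^(1/3)*sqrt(3)*x/2) + C2*cos(2^(1/3)*sqrt(3)*x/2))*exp(-2^(1/3)*x/2)


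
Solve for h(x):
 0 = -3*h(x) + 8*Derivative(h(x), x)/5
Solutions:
 h(x) = C1*exp(15*x/8)


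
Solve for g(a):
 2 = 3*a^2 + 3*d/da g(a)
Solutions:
 g(a) = C1 - a^3/3 + 2*a/3


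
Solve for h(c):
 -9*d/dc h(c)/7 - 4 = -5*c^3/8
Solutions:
 h(c) = C1 + 35*c^4/288 - 28*c/9


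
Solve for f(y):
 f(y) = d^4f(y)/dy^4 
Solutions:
 f(y) = C1*exp(-y) + C2*exp(y) + C3*sin(y) + C4*cos(y)


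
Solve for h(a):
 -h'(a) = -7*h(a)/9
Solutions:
 h(a) = C1*exp(7*a/9)


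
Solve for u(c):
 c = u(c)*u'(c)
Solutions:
 u(c) = -sqrt(C1 + c^2)
 u(c) = sqrt(C1 + c^2)


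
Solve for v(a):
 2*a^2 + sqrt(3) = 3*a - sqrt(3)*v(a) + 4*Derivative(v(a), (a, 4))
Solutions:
 v(a) = C1*exp(-sqrt(2)*3^(1/8)*a/2) + C2*exp(sqrt(2)*3^(1/8)*a/2) + C3*sin(sqrt(2)*3^(1/8)*a/2) + C4*cos(sqrt(2)*3^(1/8)*a/2) - 2*sqrt(3)*a^2/3 + sqrt(3)*a - 1


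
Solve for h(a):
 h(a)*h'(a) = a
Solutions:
 h(a) = -sqrt(C1 + a^2)
 h(a) = sqrt(C1 + a^2)


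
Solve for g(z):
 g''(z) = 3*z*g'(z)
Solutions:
 g(z) = C1 + C2*erfi(sqrt(6)*z/2)


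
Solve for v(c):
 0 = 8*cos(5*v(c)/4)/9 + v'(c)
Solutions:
 8*c/9 - 2*log(sin(5*v(c)/4) - 1)/5 + 2*log(sin(5*v(c)/4) + 1)/5 = C1


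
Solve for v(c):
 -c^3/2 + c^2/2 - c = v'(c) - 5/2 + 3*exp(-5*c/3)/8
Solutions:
 v(c) = C1 - c^4/8 + c^3/6 - c^2/2 + 5*c/2 + 9*exp(-5*c/3)/40


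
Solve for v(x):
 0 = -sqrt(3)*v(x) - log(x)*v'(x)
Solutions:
 v(x) = C1*exp(-sqrt(3)*li(x))


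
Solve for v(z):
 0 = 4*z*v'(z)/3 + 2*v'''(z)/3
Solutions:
 v(z) = C1 + Integral(C2*airyai(-2^(1/3)*z) + C3*airybi(-2^(1/3)*z), z)


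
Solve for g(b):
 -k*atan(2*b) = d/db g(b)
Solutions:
 g(b) = C1 - k*(b*atan(2*b) - log(4*b^2 + 1)/4)


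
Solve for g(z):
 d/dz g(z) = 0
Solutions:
 g(z) = C1


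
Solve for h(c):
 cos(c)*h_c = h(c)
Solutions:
 h(c) = C1*sqrt(sin(c) + 1)/sqrt(sin(c) - 1)


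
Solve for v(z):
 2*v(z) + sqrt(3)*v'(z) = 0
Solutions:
 v(z) = C1*exp(-2*sqrt(3)*z/3)


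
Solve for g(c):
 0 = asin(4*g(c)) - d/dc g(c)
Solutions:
 Integral(1/asin(4*_y), (_y, g(c))) = C1 + c


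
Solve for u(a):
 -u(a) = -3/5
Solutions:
 u(a) = 3/5


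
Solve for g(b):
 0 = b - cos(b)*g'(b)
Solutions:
 g(b) = C1 + Integral(b/cos(b), b)


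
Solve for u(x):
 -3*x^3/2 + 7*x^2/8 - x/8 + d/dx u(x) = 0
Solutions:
 u(x) = C1 + 3*x^4/8 - 7*x^3/24 + x^2/16


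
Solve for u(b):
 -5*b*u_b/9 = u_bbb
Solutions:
 u(b) = C1 + Integral(C2*airyai(-15^(1/3)*b/3) + C3*airybi(-15^(1/3)*b/3), b)


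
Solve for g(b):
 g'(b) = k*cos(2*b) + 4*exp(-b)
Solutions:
 g(b) = C1 + k*sin(2*b)/2 - 4*exp(-b)


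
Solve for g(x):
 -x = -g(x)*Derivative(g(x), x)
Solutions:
 g(x) = -sqrt(C1 + x^2)
 g(x) = sqrt(C1 + x^2)


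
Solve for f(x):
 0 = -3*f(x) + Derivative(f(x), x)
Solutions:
 f(x) = C1*exp(3*x)


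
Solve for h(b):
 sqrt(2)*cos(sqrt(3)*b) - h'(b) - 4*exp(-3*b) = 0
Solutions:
 h(b) = C1 + sqrt(6)*sin(sqrt(3)*b)/3 + 4*exp(-3*b)/3


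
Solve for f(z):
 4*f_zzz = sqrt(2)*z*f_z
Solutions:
 f(z) = C1 + Integral(C2*airyai(sqrt(2)*z/2) + C3*airybi(sqrt(2)*z/2), z)


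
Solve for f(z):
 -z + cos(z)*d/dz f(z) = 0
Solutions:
 f(z) = C1 + Integral(z/cos(z), z)


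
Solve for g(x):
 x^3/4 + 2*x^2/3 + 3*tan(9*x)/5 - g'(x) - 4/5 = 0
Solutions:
 g(x) = C1 + x^4/16 + 2*x^3/9 - 4*x/5 - log(cos(9*x))/15


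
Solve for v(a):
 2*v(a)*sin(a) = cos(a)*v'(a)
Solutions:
 v(a) = C1/cos(a)^2


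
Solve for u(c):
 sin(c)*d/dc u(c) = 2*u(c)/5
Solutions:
 u(c) = C1*(cos(c) - 1)^(1/5)/(cos(c) + 1)^(1/5)


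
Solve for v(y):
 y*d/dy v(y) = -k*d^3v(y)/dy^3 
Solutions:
 v(y) = C1 + Integral(C2*airyai(y*(-1/k)^(1/3)) + C3*airybi(y*(-1/k)^(1/3)), y)


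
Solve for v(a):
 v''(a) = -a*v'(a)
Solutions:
 v(a) = C1 + C2*erf(sqrt(2)*a/2)


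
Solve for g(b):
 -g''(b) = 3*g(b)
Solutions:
 g(b) = C1*sin(sqrt(3)*b) + C2*cos(sqrt(3)*b)


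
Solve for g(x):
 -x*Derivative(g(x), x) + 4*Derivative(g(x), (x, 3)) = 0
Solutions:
 g(x) = C1 + Integral(C2*airyai(2^(1/3)*x/2) + C3*airybi(2^(1/3)*x/2), x)


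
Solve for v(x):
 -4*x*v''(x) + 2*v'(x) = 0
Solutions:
 v(x) = C1 + C2*x^(3/2)


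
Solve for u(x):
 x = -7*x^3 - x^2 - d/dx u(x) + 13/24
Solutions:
 u(x) = C1 - 7*x^4/4 - x^3/3 - x^2/2 + 13*x/24


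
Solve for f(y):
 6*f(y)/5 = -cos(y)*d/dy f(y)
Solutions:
 f(y) = C1*(sin(y) - 1)^(3/5)/(sin(y) + 1)^(3/5)


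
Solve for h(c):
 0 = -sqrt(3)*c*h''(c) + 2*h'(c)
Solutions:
 h(c) = C1 + C2*c^(1 + 2*sqrt(3)/3)


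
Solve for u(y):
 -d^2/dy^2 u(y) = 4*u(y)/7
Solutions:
 u(y) = C1*sin(2*sqrt(7)*y/7) + C2*cos(2*sqrt(7)*y/7)


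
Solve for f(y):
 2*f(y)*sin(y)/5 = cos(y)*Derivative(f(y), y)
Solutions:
 f(y) = C1/cos(y)^(2/5)


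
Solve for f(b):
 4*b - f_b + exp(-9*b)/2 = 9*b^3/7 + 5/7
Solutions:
 f(b) = C1 - 9*b^4/28 + 2*b^2 - 5*b/7 - exp(-9*b)/18


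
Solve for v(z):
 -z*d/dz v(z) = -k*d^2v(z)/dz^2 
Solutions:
 v(z) = C1 + C2*erf(sqrt(2)*z*sqrt(-1/k)/2)/sqrt(-1/k)


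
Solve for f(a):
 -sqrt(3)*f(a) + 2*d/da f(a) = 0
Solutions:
 f(a) = C1*exp(sqrt(3)*a/2)


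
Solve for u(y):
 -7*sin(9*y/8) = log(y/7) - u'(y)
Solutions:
 u(y) = C1 + y*log(y) - y*log(7) - y - 56*cos(9*y/8)/9


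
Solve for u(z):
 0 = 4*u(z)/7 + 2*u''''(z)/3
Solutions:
 u(z) = (C1*sin(14^(3/4)*3^(1/4)*z/14) + C2*cos(14^(3/4)*3^(1/4)*z/14))*exp(-14^(3/4)*3^(1/4)*z/14) + (C3*sin(14^(3/4)*3^(1/4)*z/14) + C4*cos(14^(3/4)*3^(1/4)*z/14))*exp(14^(3/4)*3^(1/4)*z/14)


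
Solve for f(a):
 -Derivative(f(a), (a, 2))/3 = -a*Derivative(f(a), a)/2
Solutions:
 f(a) = C1 + C2*erfi(sqrt(3)*a/2)


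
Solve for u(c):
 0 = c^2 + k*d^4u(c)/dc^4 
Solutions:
 u(c) = C1 + C2*c + C3*c^2 + C4*c^3 - c^6/(360*k)


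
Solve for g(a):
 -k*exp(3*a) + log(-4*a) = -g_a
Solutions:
 g(a) = C1 - a*log(-a) + a*(1 - 2*log(2)) + k*exp(3*a)/3


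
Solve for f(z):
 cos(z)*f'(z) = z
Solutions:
 f(z) = C1 + Integral(z/cos(z), z)


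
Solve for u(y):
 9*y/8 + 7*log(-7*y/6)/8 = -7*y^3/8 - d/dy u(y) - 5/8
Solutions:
 u(y) = C1 - 7*y^4/32 - 9*y^2/16 - 7*y*log(-y)/8 + y*(-7*log(7) + 2 + 7*log(6))/8


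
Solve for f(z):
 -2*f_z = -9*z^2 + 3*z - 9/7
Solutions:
 f(z) = C1 + 3*z^3/2 - 3*z^2/4 + 9*z/14


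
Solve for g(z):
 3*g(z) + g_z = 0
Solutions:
 g(z) = C1*exp(-3*z)


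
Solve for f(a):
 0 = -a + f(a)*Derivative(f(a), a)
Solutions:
 f(a) = -sqrt(C1 + a^2)
 f(a) = sqrt(C1 + a^2)


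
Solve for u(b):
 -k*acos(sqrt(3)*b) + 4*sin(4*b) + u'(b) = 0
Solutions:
 u(b) = C1 + k*(b*acos(sqrt(3)*b) - sqrt(3)*sqrt(1 - 3*b^2)/3) + cos(4*b)


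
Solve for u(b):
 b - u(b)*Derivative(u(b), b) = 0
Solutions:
 u(b) = -sqrt(C1 + b^2)
 u(b) = sqrt(C1 + b^2)


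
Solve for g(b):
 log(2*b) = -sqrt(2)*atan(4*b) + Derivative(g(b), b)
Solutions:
 g(b) = C1 + b*log(b) - b + b*log(2) + sqrt(2)*(b*atan(4*b) - log(16*b^2 + 1)/8)


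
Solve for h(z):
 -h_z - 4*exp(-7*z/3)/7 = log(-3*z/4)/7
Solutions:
 h(z) = C1 - z*log(-z)/7 + z*(-log(3) + 1 + 2*log(2))/7 + 12*exp(-7*z/3)/49


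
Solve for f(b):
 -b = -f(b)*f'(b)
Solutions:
 f(b) = -sqrt(C1 + b^2)
 f(b) = sqrt(C1 + b^2)


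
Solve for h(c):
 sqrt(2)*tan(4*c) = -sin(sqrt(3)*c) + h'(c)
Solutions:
 h(c) = C1 - sqrt(2)*log(cos(4*c))/4 - sqrt(3)*cos(sqrt(3)*c)/3


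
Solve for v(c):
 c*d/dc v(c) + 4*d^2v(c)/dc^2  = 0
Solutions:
 v(c) = C1 + C2*erf(sqrt(2)*c/4)


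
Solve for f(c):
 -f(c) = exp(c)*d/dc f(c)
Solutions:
 f(c) = C1*exp(exp(-c))


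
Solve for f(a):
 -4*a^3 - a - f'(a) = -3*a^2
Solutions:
 f(a) = C1 - a^4 + a^3 - a^2/2


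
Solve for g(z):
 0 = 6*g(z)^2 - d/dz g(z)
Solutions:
 g(z) = -1/(C1 + 6*z)


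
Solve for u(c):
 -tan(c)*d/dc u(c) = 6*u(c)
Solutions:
 u(c) = C1/sin(c)^6


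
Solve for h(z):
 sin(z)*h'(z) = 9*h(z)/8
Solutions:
 h(z) = C1*(cos(z) - 1)^(9/16)/(cos(z) + 1)^(9/16)


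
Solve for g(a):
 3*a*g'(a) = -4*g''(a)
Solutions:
 g(a) = C1 + C2*erf(sqrt(6)*a/4)


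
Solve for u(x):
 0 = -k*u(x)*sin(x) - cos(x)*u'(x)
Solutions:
 u(x) = C1*exp(k*log(cos(x)))


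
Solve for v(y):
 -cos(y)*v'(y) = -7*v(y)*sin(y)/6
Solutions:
 v(y) = C1/cos(y)^(7/6)


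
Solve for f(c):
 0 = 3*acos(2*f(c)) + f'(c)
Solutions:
 Integral(1/acos(2*_y), (_y, f(c))) = C1 - 3*c


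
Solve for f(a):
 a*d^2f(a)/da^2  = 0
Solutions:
 f(a) = C1 + C2*a


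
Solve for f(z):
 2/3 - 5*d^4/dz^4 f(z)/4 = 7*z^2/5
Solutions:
 f(z) = C1 + C2*z + C3*z^2 + C4*z^3 - 7*z^6/2250 + z^4/45


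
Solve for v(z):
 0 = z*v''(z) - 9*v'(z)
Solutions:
 v(z) = C1 + C2*z^10


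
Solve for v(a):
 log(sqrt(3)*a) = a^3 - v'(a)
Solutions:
 v(a) = C1 + a^4/4 - a*log(a) - a*log(3)/2 + a


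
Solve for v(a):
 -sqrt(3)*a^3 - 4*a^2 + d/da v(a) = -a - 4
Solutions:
 v(a) = C1 + sqrt(3)*a^4/4 + 4*a^3/3 - a^2/2 - 4*a


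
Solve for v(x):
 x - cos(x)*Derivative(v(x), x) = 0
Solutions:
 v(x) = C1 + Integral(x/cos(x), x)


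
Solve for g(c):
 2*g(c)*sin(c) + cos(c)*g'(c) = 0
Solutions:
 g(c) = C1*cos(c)^2


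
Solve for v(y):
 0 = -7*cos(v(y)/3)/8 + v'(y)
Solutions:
 -7*y/8 - 3*log(sin(v(y)/3) - 1)/2 + 3*log(sin(v(y)/3) + 1)/2 = C1


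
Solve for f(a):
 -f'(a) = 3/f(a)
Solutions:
 f(a) = -sqrt(C1 - 6*a)
 f(a) = sqrt(C1 - 6*a)


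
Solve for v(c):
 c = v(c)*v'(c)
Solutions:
 v(c) = -sqrt(C1 + c^2)
 v(c) = sqrt(C1 + c^2)


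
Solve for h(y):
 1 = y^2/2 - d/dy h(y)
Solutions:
 h(y) = C1 + y^3/6 - y


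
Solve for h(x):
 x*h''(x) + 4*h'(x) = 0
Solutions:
 h(x) = C1 + C2/x^3


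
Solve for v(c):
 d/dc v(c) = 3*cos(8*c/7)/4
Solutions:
 v(c) = C1 + 21*sin(8*c/7)/32


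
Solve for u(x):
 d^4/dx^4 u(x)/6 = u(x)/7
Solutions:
 u(x) = C1*exp(-6^(1/4)*7^(3/4)*x/7) + C2*exp(6^(1/4)*7^(3/4)*x/7) + C3*sin(6^(1/4)*7^(3/4)*x/7) + C4*cos(6^(1/4)*7^(3/4)*x/7)


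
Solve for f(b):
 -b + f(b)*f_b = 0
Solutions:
 f(b) = -sqrt(C1 + b^2)
 f(b) = sqrt(C1 + b^2)


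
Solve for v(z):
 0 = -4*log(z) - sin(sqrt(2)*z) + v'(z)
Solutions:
 v(z) = C1 + 4*z*log(z) - 4*z - sqrt(2)*cos(sqrt(2)*z)/2


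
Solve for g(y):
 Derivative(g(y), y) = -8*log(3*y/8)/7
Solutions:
 g(y) = C1 - 8*y*log(y)/7 - 8*y*log(3)/7 + 8*y/7 + 24*y*log(2)/7


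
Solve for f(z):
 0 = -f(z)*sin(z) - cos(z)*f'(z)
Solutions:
 f(z) = C1*cos(z)


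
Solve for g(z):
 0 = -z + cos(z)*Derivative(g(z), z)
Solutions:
 g(z) = C1 + Integral(z/cos(z), z)


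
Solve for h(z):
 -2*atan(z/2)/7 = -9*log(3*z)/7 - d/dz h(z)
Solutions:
 h(z) = C1 - 9*z*log(z)/7 + 2*z*atan(z/2)/7 - 9*z*log(3)/7 + 9*z/7 - 2*log(z^2 + 4)/7


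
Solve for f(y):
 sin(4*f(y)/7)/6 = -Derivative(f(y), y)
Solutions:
 y/6 + 7*log(cos(4*f(y)/7) - 1)/8 - 7*log(cos(4*f(y)/7) + 1)/8 = C1


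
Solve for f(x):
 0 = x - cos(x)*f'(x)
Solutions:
 f(x) = C1 + Integral(x/cos(x), x)


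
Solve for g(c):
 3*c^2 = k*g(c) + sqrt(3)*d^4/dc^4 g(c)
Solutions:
 g(c) = C1*exp(-3^(7/8)*c*(-k)^(1/4)/3) + C2*exp(3^(7/8)*c*(-k)^(1/4)/3) + C3*exp(-3^(7/8)*I*c*(-k)^(1/4)/3) + C4*exp(3^(7/8)*I*c*(-k)^(1/4)/3) + 3*c^2/k


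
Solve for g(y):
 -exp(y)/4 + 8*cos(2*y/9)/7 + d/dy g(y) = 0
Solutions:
 g(y) = C1 + exp(y)/4 - 36*sin(2*y/9)/7


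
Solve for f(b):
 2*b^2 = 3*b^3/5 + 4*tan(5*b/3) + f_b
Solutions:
 f(b) = C1 - 3*b^4/20 + 2*b^3/3 + 12*log(cos(5*b/3))/5


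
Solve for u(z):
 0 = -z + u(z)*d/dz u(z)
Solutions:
 u(z) = -sqrt(C1 + z^2)
 u(z) = sqrt(C1 + z^2)


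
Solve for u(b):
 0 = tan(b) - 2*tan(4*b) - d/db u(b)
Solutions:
 u(b) = C1 - log(cos(b)) + log(cos(4*b))/2


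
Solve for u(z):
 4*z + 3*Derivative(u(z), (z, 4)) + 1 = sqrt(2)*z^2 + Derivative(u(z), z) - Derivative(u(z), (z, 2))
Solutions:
 u(z) = C1 + C2*exp(-2^(1/3)*z*(-2/(9 + sqrt(85))^(1/3) + 2^(1/3)*(9 + sqrt(85))^(1/3))/12)*sin(2^(1/3)*sqrt(3)*z*(2/(9 + sqrt(85))^(1/3) + 2^(1/3)*(9 + sqrt(85))^(1/3))/12) + C3*exp(-2^(1/3)*z*(-2/(9 + sqrt(85))^(1/3) + 2^(1/3)*(9 + sqrt(85))^(1/3))/12)*cos(2^(1/3)*sqrt(3)*z*(2/(9 + sqrt(85))^(1/3) + 2^(1/3)*(9 + sqrt(85))^(1/3))/12) + C4*exp(2^(1/3)*z*(-2/(9 + sqrt(85))^(1/3) + 2^(1/3)*(9 + sqrt(85))^(1/3))/6) - sqrt(2)*z^3/3 - sqrt(2)*z^2 + 2*z^2 - 2*sqrt(2)*z + 5*z


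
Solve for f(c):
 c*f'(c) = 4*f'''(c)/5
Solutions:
 f(c) = C1 + Integral(C2*airyai(10^(1/3)*c/2) + C3*airybi(10^(1/3)*c/2), c)


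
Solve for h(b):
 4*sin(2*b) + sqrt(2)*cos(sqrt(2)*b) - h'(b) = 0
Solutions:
 h(b) = C1 + sin(sqrt(2)*b) - 2*cos(2*b)


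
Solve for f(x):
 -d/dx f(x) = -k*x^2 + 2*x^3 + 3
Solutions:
 f(x) = C1 + k*x^3/3 - x^4/2 - 3*x


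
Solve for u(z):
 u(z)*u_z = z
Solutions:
 u(z) = -sqrt(C1 + z^2)
 u(z) = sqrt(C1 + z^2)


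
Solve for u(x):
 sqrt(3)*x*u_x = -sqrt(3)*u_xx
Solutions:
 u(x) = C1 + C2*erf(sqrt(2)*x/2)


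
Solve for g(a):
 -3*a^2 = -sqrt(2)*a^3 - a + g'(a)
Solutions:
 g(a) = C1 + sqrt(2)*a^4/4 - a^3 + a^2/2


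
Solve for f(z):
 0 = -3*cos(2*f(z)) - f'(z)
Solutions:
 f(z) = -asin((C1 + exp(12*z))/(C1 - exp(12*z)))/2 + pi/2
 f(z) = asin((C1 + exp(12*z))/(C1 - exp(12*z)))/2


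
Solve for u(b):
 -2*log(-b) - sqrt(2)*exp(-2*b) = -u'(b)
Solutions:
 u(b) = C1 + 2*b*log(-b) - 2*b - sqrt(2)*exp(-2*b)/2


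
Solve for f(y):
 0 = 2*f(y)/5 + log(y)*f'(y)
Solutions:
 f(y) = C1*exp(-2*li(y)/5)


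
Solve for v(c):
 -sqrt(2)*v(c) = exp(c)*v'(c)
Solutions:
 v(c) = C1*exp(sqrt(2)*exp(-c))


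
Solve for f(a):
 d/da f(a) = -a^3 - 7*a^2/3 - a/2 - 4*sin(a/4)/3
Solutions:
 f(a) = C1 - a^4/4 - 7*a^3/9 - a^2/4 + 16*cos(a/4)/3


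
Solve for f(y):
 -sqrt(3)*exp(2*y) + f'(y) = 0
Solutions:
 f(y) = C1 + sqrt(3)*exp(2*y)/2


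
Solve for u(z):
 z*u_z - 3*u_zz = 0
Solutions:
 u(z) = C1 + C2*erfi(sqrt(6)*z/6)


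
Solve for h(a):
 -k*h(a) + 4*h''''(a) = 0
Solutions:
 h(a) = C1*exp(-sqrt(2)*a*k^(1/4)/2) + C2*exp(sqrt(2)*a*k^(1/4)/2) + C3*exp(-sqrt(2)*I*a*k^(1/4)/2) + C4*exp(sqrt(2)*I*a*k^(1/4)/2)


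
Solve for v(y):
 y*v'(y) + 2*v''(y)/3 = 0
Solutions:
 v(y) = C1 + C2*erf(sqrt(3)*y/2)


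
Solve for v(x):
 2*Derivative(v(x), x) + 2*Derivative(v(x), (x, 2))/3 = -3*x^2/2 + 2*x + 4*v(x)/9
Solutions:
 v(x) = C1*exp(x*(-9 + sqrt(105))/6) + C2*exp(-x*(9 + sqrt(105))/6) + 27*x^2/8 + 207*x/8 + 2025/16


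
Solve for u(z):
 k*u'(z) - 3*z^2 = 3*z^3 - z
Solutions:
 u(z) = C1 + 3*z^4/(4*k) + z^3/k - z^2/(2*k)


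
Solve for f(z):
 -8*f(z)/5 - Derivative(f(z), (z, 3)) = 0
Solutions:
 f(z) = C3*exp(-2*5^(2/3)*z/5) + (C1*sin(sqrt(3)*5^(2/3)*z/5) + C2*cos(sqrt(3)*5^(2/3)*z/5))*exp(5^(2/3)*z/5)


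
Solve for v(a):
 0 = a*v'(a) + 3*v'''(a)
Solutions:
 v(a) = C1 + Integral(C2*airyai(-3^(2/3)*a/3) + C3*airybi(-3^(2/3)*a/3), a)


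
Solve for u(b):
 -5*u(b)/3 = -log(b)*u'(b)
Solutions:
 u(b) = C1*exp(5*li(b)/3)


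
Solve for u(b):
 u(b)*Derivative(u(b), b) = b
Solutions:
 u(b) = -sqrt(C1 + b^2)
 u(b) = sqrt(C1 + b^2)


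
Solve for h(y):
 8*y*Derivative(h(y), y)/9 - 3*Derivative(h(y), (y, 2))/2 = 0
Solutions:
 h(y) = C1 + C2*erfi(2*sqrt(6)*y/9)


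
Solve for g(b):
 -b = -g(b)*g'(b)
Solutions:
 g(b) = -sqrt(C1 + b^2)
 g(b) = sqrt(C1 + b^2)


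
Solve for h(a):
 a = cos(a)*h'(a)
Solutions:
 h(a) = C1 + Integral(a/cos(a), a)


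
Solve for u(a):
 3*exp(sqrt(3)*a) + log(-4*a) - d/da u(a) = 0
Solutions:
 u(a) = C1 + a*log(-a) + a*(-1 + 2*log(2)) + sqrt(3)*exp(sqrt(3)*a)


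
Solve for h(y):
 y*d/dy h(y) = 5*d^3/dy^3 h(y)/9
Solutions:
 h(y) = C1 + Integral(C2*airyai(15^(2/3)*y/5) + C3*airybi(15^(2/3)*y/5), y)


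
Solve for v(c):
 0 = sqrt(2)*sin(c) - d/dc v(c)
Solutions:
 v(c) = C1 - sqrt(2)*cos(c)


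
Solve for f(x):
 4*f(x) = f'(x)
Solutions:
 f(x) = C1*exp(4*x)


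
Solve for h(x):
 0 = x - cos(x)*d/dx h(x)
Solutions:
 h(x) = C1 + Integral(x/cos(x), x)


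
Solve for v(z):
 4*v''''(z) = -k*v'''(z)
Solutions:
 v(z) = C1 + C2*z + C3*z^2 + C4*exp(-k*z/4)


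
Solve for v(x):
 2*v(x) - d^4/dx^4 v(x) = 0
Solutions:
 v(x) = C1*exp(-2^(1/4)*x) + C2*exp(2^(1/4)*x) + C3*sin(2^(1/4)*x) + C4*cos(2^(1/4)*x)


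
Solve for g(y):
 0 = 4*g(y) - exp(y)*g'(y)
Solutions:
 g(y) = C1*exp(-4*exp(-y))


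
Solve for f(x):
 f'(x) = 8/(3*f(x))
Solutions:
 f(x) = -sqrt(C1 + 48*x)/3
 f(x) = sqrt(C1 + 48*x)/3


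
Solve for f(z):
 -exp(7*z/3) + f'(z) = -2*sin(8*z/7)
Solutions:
 f(z) = C1 + 3*exp(7*z/3)/7 + 7*cos(8*z/7)/4


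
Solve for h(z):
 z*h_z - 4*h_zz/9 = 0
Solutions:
 h(z) = C1 + C2*erfi(3*sqrt(2)*z/4)


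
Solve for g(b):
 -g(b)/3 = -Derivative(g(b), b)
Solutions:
 g(b) = C1*exp(b/3)


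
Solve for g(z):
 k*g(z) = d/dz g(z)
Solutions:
 g(z) = C1*exp(k*z)


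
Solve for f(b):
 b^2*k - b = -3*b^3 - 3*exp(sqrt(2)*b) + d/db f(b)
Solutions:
 f(b) = C1 + 3*b^4/4 + b^3*k/3 - b^2/2 + 3*sqrt(2)*exp(sqrt(2)*b)/2


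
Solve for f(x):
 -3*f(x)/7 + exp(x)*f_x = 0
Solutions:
 f(x) = C1*exp(-3*exp(-x)/7)


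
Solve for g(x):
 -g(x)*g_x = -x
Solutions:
 g(x) = -sqrt(C1 + x^2)
 g(x) = sqrt(C1 + x^2)


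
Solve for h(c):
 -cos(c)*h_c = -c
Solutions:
 h(c) = C1 + Integral(c/cos(c), c)


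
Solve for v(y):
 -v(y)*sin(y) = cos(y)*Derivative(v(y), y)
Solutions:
 v(y) = C1*cos(y)


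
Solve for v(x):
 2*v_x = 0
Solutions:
 v(x) = C1


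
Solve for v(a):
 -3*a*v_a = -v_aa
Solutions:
 v(a) = C1 + C2*erfi(sqrt(6)*a/2)


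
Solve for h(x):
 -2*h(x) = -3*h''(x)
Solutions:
 h(x) = C1*exp(-sqrt(6)*x/3) + C2*exp(sqrt(6)*x/3)


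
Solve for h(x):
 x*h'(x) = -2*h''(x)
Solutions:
 h(x) = C1 + C2*erf(x/2)


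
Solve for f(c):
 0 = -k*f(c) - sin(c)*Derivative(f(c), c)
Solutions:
 f(c) = C1*exp(k*(-log(cos(c) - 1) + log(cos(c) + 1))/2)


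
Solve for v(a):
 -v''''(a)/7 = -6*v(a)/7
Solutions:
 v(a) = C1*exp(-6^(1/4)*a) + C2*exp(6^(1/4)*a) + C3*sin(6^(1/4)*a) + C4*cos(6^(1/4)*a)


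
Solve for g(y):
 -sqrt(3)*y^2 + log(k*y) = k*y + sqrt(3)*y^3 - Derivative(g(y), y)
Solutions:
 g(y) = C1 + k*y^2/2 + sqrt(3)*y^4/4 + sqrt(3)*y^3/3 - y*log(k*y) + y


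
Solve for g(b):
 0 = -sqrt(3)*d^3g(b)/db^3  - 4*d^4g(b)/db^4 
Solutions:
 g(b) = C1 + C2*b + C3*b^2 + C4*exp(-sqrt(3)*b/4)


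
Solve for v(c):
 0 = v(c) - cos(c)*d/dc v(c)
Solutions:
 v(c) = C1*sqrt(sin(c) + 1)/sqrt(sin(c) - 1)


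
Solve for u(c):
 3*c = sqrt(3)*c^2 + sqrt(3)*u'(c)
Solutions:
 u(c) = C1 - c^3/3 + sqrt(3)*c^2/2


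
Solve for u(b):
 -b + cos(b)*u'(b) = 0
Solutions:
 u(b) = C1 + Integral(b/cos(b), b)


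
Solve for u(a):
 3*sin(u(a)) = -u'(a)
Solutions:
 u(a) = -acos((-C1 - exp(6*a))/(C1 - exp(6*a))) + 2*pi
 u(a) = acos((-C1 - exp(6*a))/(C1 - exp(6*a)))


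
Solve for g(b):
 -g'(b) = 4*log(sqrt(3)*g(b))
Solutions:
 Integral(1/(2*log(_y) + log(3)), (_y, g(b)))/2 = C1 - b


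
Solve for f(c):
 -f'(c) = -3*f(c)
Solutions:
 f(c) = C1*exp(3*c)


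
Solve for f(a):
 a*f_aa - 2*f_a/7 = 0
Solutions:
 f(a) = C1 + C2*a^(9/7)


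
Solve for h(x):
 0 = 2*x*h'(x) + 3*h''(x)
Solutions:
 h(x) = C1 + C2*erf(sqrt(3)*x/3)


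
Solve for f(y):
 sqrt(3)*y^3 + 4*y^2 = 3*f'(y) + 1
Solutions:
 f(y) = C1 + sqrt(3)*y^4/12 + 4*y^3/9 - y/3


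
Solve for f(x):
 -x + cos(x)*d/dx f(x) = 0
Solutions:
 f(x) = C1 + Integral(x/cos(x), x)


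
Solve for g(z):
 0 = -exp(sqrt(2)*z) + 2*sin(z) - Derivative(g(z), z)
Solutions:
 g(z) = C1 - sqrt(2)*exp(sqrt(2)*z)/2 - 2*cos(z)


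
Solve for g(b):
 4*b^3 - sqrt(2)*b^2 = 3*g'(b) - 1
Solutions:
 g(b) = C1 + b^4/3 - sqrt(2)*b^3/9 + b/3


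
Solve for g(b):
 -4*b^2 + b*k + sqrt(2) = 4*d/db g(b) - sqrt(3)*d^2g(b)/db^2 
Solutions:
 g(b) = C1 + C2*exp(4*sqrt(3)*b/3) - b^3/3 + b^2*k/8 - sqrt(3)*b^2/4 + sqrt(3)*b*k/16 - 3*b/8 + sqrt(2)*b/4


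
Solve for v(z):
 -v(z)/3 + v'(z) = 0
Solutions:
 v(z) = C1*exp(z/3)


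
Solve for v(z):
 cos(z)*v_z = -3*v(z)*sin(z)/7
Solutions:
 v(z) = C1*cos(z)^(3/7)


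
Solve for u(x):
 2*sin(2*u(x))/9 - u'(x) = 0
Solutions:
 -2*x/9 + log(cos(2*u(x)) - 1)/4 - log(cos(2*u(x)) + 1)/4 = C1


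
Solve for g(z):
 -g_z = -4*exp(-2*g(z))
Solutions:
 g(z) = log(-sqrt(C1 + 8*z))
 g(z) = log(C1 + 8*z)/2


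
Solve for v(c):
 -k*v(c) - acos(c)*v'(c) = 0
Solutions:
 v(c) = C1*exp(-k*Integral(1/acos(c), c))


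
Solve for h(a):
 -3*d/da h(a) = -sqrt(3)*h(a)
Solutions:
 h(a) = C1*exp(sqrt(3)*a/3)


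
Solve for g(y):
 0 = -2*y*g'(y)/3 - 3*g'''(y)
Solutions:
 g(y) = C1 + Integral(C2*airyai(-6^(1/3)*y/3) + C3*airybi(-6^(1/3)*y/3), y)


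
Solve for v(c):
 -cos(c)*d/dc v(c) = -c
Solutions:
 v(c) = C1 + Integral(c/cos(c), c)


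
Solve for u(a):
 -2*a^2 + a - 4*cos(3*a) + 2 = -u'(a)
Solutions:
 u(a) = C1 + 2*a^3/3 - a^2/2 - 2*a + 4*sin(3*a)/3


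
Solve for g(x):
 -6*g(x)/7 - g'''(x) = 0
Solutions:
 g(x) = C3*exp(-6^(1/3)*7^(2/3)*x/7) + (C1*sin(2^(1/3)*3^(5/6)*7^(2/3)*x/14) + C2*cos(2^(1/3)*3^(5/6)*7^(2/3)*x/14))*exp(6^(1/3)*7^(2/3)*x/14)


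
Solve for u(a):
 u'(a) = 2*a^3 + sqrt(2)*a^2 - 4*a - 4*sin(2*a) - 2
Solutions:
 u(a) = C1 + a^4/2 + sqrt(2)*a^3/3 - 2*a^2 - 2*a + 2*cos(2*a)


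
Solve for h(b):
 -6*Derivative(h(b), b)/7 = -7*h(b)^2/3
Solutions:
 h(b) = -18/(C1 + 49*b)


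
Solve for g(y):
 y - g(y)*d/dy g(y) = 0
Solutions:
 g(y) = -sqrt(C1 + y^2)
 g(y) = sqrt(C1 + y^2)


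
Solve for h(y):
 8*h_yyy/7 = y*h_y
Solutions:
 h(y) = C1 + Integral(C2*airyai(7^(1/3)*y/2) + C3*airybi(7^(1/3)*y/2), y)


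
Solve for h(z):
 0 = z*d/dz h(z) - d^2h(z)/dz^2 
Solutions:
 h(z) = C1 + C2*erfi(sqrt(2)*z/2)


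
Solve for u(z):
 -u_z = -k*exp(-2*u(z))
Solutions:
 u(z) = log(-sqrt(C1 + 2*k*z))
 u(z) = log(C1 + 2*k*z)/2


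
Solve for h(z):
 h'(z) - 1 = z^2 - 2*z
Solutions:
 h(z) = C1 + z^3/3 - z^2 + z


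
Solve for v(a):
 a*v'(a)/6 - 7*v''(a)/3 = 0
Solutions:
 v(a) = C1 + C2*erfi(sqrt(7)*a/14)


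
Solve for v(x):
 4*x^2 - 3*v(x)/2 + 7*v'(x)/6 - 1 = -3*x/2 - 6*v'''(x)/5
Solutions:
 v(x) = C1*exp(15^(1/3)*x*(-(243 + sqrt(64194))^(1/3) + 7*15^(1/3)/(243 + sqrt(64194))^(1/3))/36)*sin(3^(1/6)*5^(1/3)*x*(21*5^(1/3)/(243 + sqrt(64194))^(1/3) + 3^(2/3)*(243 + sqrt(64194))^(1/3))/36) + C2*exp(15^(1/3)*x*(-(243 + sqrt(64194))^(1/3) + 7*15^(1/3)/(243 + sqrt(64194))^(1/3))/36)*cos(3^(1/6)*5^(1/3)*x*(21*5^(1/3)/(243 + sqrt(64194))^(1/3) + 3^(2/3)*(243 + sqrt(64194))^(1/3))/36) + C3*exp(-15^(1/3)*x*(-(243 + sqrt(64194))^(1/3) + 7*15^(1/3)/(243 + sqrt(64194))^(1/3))/18) + 8*x^2/3 + 139*x/27 + 811/243


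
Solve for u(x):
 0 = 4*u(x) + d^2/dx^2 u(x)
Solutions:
 u(x) = C1*sin(2*x) + C2*cos(2*x)


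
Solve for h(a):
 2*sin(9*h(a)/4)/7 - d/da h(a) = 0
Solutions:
 -2*a/7 + 2*log(cos(9*h(a)/4) - 1)/9 - 2*log(cos(9*h(a)/4) + 1)/9 = C1


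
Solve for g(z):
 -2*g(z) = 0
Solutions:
 g(z) = 0


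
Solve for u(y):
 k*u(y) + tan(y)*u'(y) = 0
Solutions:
 u(y) = C1*exp(-k*log(sin(y)))


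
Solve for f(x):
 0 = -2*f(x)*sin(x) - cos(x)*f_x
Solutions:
 f(x) = C1*cos(x)^2


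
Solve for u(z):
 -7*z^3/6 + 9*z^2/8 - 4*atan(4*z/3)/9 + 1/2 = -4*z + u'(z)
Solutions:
 u(z) = C1 - 7*z^4/24 + 3*z^3/8 + 2*z^2 - 4*z*atan(4*z/3)/9 + z/2 + log(16*z^2 + 9)/6


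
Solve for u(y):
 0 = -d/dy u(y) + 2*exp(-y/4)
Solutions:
 u(y) = C1 - 8*exp(-y/4)


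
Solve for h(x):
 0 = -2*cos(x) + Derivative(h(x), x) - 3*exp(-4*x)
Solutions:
 h(x) = C1 + 2*sin(x) - 3*exp(-4*x)/4


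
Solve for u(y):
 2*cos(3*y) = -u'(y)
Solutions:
 u(y) = C1 - 2*sin(3*y)/3


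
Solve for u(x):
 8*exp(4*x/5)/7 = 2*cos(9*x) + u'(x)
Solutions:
 u(x) = C1 + 10*exp(4*x/5)/7 - 2*sin(9*x)/9


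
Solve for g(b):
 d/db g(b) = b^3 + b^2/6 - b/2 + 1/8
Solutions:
 g(b) = C1 + b^4/4 + b^3/18 - b^2/4 + b/8


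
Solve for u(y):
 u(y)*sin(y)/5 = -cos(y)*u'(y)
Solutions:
 u(y) = C1*cos(y)^(1/5)


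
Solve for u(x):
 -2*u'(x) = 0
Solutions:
 u(x) = C1


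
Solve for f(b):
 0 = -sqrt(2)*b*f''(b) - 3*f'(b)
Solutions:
 f(b) = C1 + C2*b^(1 - 3*sqrt(2)/2)


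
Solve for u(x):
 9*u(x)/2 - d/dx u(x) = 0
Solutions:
 u(x) = C1*exp(9*x/2)


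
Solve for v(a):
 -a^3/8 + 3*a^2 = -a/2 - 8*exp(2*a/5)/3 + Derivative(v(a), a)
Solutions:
 v(a) = C1 - a^4/32 + a^3 + a^2/4 + 20*exp(2*a/5)/3


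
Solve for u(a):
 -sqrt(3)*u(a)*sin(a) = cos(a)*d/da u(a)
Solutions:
 u(a) = C1*cos(a)^(sqrt(3))


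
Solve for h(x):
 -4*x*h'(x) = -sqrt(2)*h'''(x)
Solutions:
 h(x) = C1 + Integral(C2*airyai(sqrt(2)*x) + C3*airybi(sqrt(2)*x), x)


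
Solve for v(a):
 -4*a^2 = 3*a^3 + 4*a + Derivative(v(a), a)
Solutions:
 v(a) = C1 - 3*a^4/4 - 4*a^3/3 - 2*a^2


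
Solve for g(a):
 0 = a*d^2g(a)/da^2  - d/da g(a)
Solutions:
 g(a) = C1 + C2*a^2


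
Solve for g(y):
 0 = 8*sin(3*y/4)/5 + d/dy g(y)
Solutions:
 g(y) = C1 + 32*cos(3*y/4)/15


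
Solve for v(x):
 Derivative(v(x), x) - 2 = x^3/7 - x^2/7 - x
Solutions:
 v(x) = C1 + x^4/28 - x^3/21 - x^2/2 + 2*x
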